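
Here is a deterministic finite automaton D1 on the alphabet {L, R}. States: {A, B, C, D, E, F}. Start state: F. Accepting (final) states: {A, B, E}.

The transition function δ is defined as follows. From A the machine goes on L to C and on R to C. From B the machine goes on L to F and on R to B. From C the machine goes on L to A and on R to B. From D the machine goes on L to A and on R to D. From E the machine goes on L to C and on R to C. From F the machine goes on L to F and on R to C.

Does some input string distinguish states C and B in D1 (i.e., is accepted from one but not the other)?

First remove the unreachable states {D,E}; 4 states remain.
Start with accepting vs non-accepting: {A,B} | {C,F}.
Split {A,B} by δ(·,R) → {A} and {B}.
Refine {C,F} on symbol L: members go to different blocks, giving {C} and {F}.
No further refinement is possible. Final partition (4 blocks): {A} | {C} | {B} | {F}.
C and B end up in different blocks, so they are distinguishable. For instance, the string 'ε' is accepted from only B.

Yes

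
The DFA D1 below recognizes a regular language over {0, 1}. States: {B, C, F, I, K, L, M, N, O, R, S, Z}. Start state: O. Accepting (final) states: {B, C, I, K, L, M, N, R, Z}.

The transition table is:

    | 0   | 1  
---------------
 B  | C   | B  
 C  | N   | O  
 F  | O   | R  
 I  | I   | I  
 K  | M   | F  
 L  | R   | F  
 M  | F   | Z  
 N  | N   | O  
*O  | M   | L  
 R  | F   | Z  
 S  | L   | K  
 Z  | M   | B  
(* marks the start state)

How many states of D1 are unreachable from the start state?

3

No path from O leads to I, K, S; the other 9 states are all reachable.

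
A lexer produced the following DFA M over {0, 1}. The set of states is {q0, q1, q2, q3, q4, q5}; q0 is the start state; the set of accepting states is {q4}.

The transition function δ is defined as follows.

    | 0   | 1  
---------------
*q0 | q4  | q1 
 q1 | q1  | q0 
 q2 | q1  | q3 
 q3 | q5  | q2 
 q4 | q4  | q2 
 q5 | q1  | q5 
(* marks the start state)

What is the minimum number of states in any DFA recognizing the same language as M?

P0 = {q4} | {q0,q1,q2,q3,q5}.
Split {q0,q1,q2,q3,q5} by δ(·,0) → {q1,q2,q3,q5} and {q0}.
On input 1, block {q1,q2,q3,q5} splits into {q2,q3,q5} and {q1}.
Refine {q2,q3,q5} on symbol 0: members go to different blocks, giving {q2,q5} and {q3}.
Refine {q2,q5} on symbol 1: members go to different blocks, giving {q2} and {q5}.
The partition is now stable with 6 blocks: {q4} | {q2} | {q0} | {q1} | {q3} | {q5}.

6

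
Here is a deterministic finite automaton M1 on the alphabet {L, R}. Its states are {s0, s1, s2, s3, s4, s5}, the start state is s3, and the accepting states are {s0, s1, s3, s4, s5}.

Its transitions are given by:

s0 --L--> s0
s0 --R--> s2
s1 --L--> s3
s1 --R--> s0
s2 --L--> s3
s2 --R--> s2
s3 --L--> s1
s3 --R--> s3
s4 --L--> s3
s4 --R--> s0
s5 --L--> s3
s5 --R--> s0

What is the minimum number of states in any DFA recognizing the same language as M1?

4

First remove the unreachable states {s4,s5}; 4 states remain.
P0 = {s0,s1,s3} | {s2}.
Refine {s0,s1,s3} on symbol R: members go to different blocks, giving {s1,s3} and {s0}.
Split {s1,s3} by δ(·,R) → {s1} and {s3}.
No further refinement is possible. Final partition (4 blocks): {s1} | {s2} | {s0} | {s3}.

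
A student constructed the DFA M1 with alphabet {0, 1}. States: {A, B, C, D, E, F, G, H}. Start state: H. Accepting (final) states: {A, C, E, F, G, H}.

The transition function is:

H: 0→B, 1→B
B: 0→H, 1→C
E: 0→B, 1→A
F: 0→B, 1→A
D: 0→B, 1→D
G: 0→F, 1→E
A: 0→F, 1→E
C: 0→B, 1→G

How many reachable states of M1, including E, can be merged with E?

States {D} cannot be reached from the start state, so discard them.
Start with accepting vs non-accepting: {A,C,E,F,G,H} | {B}.
Split {A,C,E,F,G,H} by δ(·,0) → {C,E,F,H} and {A,G}.
Split {C,E,F,H} by δ(·,1) → {C,E,F} and {H}.
The partition is now stable with 4 blocks: {C,E,F} | {B} | {A,G} | {H}.
State E belongs to the block {C,E,F}, which has 3 states.

3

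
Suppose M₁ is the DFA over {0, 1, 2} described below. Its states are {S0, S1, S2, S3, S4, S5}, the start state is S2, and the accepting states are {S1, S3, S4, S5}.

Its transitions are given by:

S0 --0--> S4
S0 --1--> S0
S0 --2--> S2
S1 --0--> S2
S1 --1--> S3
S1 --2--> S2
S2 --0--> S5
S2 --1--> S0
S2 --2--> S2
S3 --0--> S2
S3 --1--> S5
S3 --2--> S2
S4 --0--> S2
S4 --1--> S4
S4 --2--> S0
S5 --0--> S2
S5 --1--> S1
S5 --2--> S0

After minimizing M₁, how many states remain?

2

P0 = {S1,S3,S4,S5} | {S0,S2}.
No further refinement is possible. Final partition (2 blocks): {S1,S3,S4,S5} | {S0,S2}.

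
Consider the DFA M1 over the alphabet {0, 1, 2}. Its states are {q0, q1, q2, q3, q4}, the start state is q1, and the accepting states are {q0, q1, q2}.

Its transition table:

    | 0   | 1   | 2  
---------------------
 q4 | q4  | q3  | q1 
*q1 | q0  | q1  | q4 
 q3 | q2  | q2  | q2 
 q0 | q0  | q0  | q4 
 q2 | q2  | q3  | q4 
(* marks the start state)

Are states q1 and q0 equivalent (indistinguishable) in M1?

Yes

Every state is reachable, so we keep all 5.
P0 = {q0,q1,q2} | {q3,q4}.
On input 1, block {q0,q1,q2} splits into {q0,q1} and {q2}.
On input 0, block {q3,q4} splits into {q3} and {q4}.
The partition is now stable with 4 blocks: {q0,q1} | {q3} | {q2} | {q4}.
q1 and q0 lie in the same block of the stable partition, so they are equivalent — no string distinguishes them.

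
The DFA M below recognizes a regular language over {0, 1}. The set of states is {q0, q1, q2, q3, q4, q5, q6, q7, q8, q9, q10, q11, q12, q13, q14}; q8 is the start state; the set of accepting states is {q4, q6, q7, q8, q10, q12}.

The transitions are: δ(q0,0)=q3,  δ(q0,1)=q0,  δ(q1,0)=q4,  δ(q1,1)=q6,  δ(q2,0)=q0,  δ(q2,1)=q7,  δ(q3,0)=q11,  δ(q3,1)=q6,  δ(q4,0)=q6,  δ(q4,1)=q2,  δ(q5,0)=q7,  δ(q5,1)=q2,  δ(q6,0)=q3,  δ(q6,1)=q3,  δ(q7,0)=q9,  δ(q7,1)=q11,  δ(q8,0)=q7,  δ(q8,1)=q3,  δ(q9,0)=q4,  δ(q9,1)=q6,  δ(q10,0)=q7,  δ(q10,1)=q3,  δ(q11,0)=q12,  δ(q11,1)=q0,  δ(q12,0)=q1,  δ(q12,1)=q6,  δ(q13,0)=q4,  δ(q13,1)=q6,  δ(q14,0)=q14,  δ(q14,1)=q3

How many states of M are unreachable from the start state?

No path from q8 leads to q5, q10, q13, q14; the other 11 states are all reachable.

4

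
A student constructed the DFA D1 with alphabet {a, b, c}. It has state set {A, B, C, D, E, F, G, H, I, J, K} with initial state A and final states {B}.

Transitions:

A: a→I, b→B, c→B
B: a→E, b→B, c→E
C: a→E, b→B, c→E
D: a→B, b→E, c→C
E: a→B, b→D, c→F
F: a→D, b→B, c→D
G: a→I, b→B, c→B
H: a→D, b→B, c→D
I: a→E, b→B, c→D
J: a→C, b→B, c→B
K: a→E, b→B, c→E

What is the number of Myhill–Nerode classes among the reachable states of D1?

4

First remove the unreachable states {G,H,J,K}; 7 states remain.
Start with accepting vs non-accepting: {B} | {A,C,D,E,F,I}.
On input a, block {A,C,D,E,F,I} splits into {A,C,F,I} and {D,E}.
Split {A,C,F,I} by δ(·,a) → {C,F,I} and {A}.
Stable partition: {B} | {C,F,I} | {D,E} | {A} — 4 equivalence classes.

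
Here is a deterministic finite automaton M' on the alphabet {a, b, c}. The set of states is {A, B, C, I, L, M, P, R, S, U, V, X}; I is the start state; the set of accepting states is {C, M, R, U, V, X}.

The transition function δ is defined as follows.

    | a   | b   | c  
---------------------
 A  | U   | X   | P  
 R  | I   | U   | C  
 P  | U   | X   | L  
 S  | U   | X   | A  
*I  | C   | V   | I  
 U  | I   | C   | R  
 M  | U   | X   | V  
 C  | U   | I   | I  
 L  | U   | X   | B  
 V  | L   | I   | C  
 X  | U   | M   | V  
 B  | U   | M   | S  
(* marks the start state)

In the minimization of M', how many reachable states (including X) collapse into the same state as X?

2

All states are reachable from the start state.
P0 = {C,M,R,U,V,X} | {A,B,I,L,P,S}.
On input a, block {C,M,R,U,V,X} splits into {R,U,V} and {C,M,X}.
Refine {R,U,V} on symbol b: members go to different blocks, giving {V} and {U} and {R}.
On input a, block {A,B,I,L,P,S} splits into {A,B,L,P,S} and {I}.
Refine {C,M,X} on symbol b: members go to different blocks, giving {M,X} and {C}.
No further refinement is possible. Final partition (7 blocks): {V} | {A,B,L,P,S} | {M,X} | {U} | {R} | {I} | {C}.
State X belongs to the block {M,X}, which has 2 states.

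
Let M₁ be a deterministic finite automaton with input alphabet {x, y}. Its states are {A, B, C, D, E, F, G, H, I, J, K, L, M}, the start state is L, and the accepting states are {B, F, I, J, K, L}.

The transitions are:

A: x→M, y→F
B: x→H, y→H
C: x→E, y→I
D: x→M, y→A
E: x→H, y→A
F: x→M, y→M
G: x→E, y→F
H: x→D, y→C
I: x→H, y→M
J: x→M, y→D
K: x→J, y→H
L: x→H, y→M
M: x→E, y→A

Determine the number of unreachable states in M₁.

No path from L leads to B, G, J, K; the other 9 states are all reachable.

4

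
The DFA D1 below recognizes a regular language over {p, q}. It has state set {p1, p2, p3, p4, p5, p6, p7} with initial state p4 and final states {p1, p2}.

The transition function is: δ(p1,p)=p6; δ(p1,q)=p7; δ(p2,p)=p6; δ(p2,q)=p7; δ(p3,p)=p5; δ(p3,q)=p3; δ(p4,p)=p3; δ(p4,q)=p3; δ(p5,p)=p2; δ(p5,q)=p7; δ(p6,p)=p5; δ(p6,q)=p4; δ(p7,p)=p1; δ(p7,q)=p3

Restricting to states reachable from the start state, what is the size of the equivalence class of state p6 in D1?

1

Every state is reachable, so we keep all 7.
P0 = {p1,p2} | {p3,p4,p5,p6,p7}.
Refine {p3,p4,p5,p6,p7} on symbol p: members go to different blocks, giving {p3,p4,p6} and {p5,p7}.
Refine {p3,p4,p6} on symbol p: members go to different blocks, giving {p3,p6} and {p4}.
Refine {p3,p6} on symbol q: members go to different blocks, giving {p3} and {p6}.
On input q, block {p5,p7} splits into {p5} and {p7}.
Stable partition: {p1,p2} | {p3} | {p5} | {p4} | {p6} | {p7} — 6 equivalence classes.
State p6 belongs to the block {p6}, which has 1 states.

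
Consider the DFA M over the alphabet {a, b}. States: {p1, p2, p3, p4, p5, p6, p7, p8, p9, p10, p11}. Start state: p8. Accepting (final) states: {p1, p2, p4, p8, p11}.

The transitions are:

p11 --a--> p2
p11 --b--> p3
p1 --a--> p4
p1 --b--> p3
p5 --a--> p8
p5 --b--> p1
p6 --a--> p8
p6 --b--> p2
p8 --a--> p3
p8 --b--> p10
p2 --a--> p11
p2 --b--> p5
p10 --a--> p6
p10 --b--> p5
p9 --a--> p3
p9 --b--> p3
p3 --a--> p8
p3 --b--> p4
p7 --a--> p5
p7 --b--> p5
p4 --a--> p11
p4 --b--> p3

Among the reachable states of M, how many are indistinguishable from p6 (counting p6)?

3

First remove the unreachable states {p7,p9}; 9 states remain.
Initial partition by acceptance: {p1,p2,p4,p8,p11} | {p3,p5,p6,p10}.
Split {p1,p2,p4,p8,p11} by δ(·,a) → {p1,p2,p4,p11} and {p8}.
Split {p3,p5,p6,p10} by δ(·,a) → {p3,p5,p6} and {p10}.
No further refinement is possible. Final partition (4 blocks): {p1,p2,p4,p11} | {p3,p5,p6} | {p8} | {p10}.
The equivalence class containing p6 is {p3,p5,p6}, of size 3.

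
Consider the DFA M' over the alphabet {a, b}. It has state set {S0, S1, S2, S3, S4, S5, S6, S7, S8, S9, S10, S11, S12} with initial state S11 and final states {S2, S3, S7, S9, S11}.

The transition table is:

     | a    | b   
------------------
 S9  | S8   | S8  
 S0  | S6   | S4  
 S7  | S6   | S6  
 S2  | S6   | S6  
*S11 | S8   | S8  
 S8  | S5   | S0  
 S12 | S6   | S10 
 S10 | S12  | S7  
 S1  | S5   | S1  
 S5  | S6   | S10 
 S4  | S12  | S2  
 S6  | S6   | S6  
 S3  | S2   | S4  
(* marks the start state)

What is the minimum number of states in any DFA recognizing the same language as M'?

States {S1,S3,S9} cannot be reached from the start state, so discard them.
Start with accepting vs non-accepting: {S2,S7,S11} | {S0,S4,S5,S6,S8,S10,S12}.
Refine {S0,S4,S5,S6,S8,S10,S12} on symbol b: members go to different blocks, giving {S0,S5,S6,S8,S12} and {S4,S10}.
Refine {S0,S5,S6,S8,S12} on symbol b: members go to different blocks, giving {S0,S5,S12} and {S6,S8}.
Split {S6,S8} by δ(·,a) → {S6} and {S8}.
On input a, block {S2,S7,S11} splits into {S2,S7} and {S11}.
Stable partition: {S2,S7} | {S0,S5,S12} | {S4,S10} | {S6} | {S8} | {S11} — 6 equivalence classes.

6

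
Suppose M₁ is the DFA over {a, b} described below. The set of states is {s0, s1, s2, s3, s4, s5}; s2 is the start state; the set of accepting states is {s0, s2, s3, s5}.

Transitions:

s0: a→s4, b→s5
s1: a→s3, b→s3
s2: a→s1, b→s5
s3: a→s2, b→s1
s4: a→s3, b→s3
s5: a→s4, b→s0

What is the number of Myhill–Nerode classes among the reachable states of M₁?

3

Start with accepting vs non-accepting: {s0,s2,s3,s5} | {s1,s4}.
Split {s0,s2,s3,s5} by δ(·,a) → {s0,s2,s5} and {s3}.
Stable partition: {s0,s2,s5} | {s1,s4} | {s3} — 3 equivalence classes.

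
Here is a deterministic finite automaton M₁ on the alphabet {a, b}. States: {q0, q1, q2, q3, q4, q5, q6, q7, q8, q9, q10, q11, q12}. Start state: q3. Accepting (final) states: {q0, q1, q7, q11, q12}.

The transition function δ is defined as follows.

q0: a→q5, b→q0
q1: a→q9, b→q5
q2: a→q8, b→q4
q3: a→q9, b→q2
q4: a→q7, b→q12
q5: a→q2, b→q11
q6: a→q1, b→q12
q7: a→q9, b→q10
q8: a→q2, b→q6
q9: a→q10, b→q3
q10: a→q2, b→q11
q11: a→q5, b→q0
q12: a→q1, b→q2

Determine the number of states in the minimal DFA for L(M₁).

P0 = {q0,q1,q7,q11,q12} | {q2,q3,q4,q5,q6,q8,q9,q10}.
Split {q0,q1,q7,q11,q12} by δ(·,a) → {q0,q1,q7,q11} and {q12}.
Split {q0,q1,q7,q11} by δ(·,b) → {q0,q11} and {q1,q7}.
Refine {q2,q3,q4,q5,q6,q8,q9,q10} on symbol a: members go to different blocks, giving {q2,q3,q5,q8,q9,q10} and {q4,q6}.
Refine {q2,q3,q5,q8,q9,q10} on symbol b: members go to different blocks, giving {q2,q8} and {q3,q9} and {q5,q10}.
Split {q3,q9} by δ(·,a) → {q3} and {q9}.
The partition is now stable with 8 blocks: {q0,q11} | {q2,q8} | {q12} | {q1,q7} | {q4,q6} | {q3} | {q5,q10} | {q9}.

8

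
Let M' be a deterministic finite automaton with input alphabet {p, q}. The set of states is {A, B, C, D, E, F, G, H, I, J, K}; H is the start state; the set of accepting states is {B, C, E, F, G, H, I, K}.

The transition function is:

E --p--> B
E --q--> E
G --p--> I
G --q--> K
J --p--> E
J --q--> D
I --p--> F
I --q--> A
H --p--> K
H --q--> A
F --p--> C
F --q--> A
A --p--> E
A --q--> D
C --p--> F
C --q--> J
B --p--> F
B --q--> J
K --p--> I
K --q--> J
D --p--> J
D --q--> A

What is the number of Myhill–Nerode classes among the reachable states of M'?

4

First remove the unreachable states {G}; 10 states remain.
Start with accepting vs non-accepting: {B,C,E,F,H,I,K} | {A,D,J}.
Refine {B,C,E,F,H,I,K} on symbol q: members go to different blocks, giving {B,C,F,H,I,K} and {E}.
On input p, block {A,D,J} splits into {A,J} and {D}.
Stable partition: {B,C,F,H,I,K} | {A,J} | {E} | {D} — 4 equivalence classes.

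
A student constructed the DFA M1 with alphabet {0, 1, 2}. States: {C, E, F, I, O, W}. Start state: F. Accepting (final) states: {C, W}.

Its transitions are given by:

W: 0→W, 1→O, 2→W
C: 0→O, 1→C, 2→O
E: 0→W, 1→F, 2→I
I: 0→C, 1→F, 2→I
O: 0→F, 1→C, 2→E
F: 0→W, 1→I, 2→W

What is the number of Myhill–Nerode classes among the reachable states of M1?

All states are reachable from the start state.
P0 = {C,W} | {E,F,I,O}.
Split {C,W} by δ(·,0) → {W} and {C}.
Refine {E,F,I,O} on symbol 0: members go to different blocks, giving {E,F} and {I} and {O}.
Refine {E,F} on symbol 1: members go to different blocks, giving {F} and {E}.
No further refinement is possible. Final partition (6 blocks): {W} | {F} | {C} | {I} | {O} | {E}.

6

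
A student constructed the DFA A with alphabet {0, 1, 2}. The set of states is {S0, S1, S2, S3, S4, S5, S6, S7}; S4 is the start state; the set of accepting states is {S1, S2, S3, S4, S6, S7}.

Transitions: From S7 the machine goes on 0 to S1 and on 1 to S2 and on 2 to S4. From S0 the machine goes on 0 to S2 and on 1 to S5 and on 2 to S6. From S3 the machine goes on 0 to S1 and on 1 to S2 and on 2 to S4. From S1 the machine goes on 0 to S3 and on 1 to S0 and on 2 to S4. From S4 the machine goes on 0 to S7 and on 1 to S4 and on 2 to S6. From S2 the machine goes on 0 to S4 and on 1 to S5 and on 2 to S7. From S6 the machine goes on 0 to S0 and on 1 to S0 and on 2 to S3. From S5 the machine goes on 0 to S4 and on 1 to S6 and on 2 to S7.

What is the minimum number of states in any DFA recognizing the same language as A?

7

All states are reachable from the start state.
Initial partition by acceptance: {S1,S2,S3,S4,S6,S7} | {S0,S5}.
On input 0, block {S1,S2,S3,S4,S6,S7} splits into {S1,S2,S3,S4,S7} and {S6}.
On input 1, block {S1,S2,S3,S4,S7} splits into {S3,S4,S7} and {S1,S2}.
On input 0, block {S3,S4,S7} splits into {S3,S7} and {S4}.
Refine {S0,S5} on symbol 0: members go to different blocks, giving {S0} and {S5}.
On input 0, block {S1,S2} splits into {S1} and {S2}.
No further refinement is possible. Final partition (7 blocks): {S3,S7} | {S0} | {S6} | {S1} | {S4} | {S5} | {S2}.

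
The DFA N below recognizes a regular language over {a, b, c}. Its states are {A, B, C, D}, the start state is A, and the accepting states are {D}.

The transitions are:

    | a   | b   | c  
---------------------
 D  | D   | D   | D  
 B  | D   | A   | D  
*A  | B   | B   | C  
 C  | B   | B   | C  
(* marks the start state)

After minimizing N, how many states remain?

All states are reachable from the start state.
Start with accepting vs non-accepting: {D} | {A,B,C}.
Refine {A,B,C} on symbol a: members go to different blocks, giving {A,C} and {B}.
No further refinement is possible. Final partition (3 blocks): {D} | {A,C} | {B}.

3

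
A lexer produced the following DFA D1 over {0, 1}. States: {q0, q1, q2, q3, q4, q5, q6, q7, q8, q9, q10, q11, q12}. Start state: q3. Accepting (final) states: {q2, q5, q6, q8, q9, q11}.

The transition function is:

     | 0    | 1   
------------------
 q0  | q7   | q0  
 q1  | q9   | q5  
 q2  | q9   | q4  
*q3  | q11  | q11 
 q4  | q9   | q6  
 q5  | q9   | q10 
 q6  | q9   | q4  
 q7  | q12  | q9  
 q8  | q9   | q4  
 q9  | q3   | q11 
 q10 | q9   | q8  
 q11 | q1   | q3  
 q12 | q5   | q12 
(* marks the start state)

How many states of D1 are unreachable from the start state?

BFS from q3 reaches {q1, q3, q4, q5, q6, q8, q9, q10, q11}; the 4 state(s) q0, q2, q7, q12 are never visited.

4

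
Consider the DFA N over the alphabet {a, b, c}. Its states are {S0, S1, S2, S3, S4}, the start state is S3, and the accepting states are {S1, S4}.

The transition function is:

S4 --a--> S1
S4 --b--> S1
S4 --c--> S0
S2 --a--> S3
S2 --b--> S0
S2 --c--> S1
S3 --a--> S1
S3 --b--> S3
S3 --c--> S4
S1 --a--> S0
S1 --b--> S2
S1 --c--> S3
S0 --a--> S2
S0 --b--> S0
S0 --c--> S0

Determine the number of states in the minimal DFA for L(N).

All states are reachable from the start state.
Start with accepting vs non-accepting: {S1,S4} | {S0,S2,S3}.
Refine {S1,S4} on symbol a: members go to different blocks, giving {S1} and {S4}.
Refine {S0,S2,S3} on symbol a: members go to different blocks, giving {S0,S2} and {S3}.
Split {S0,S2} by δ(·,a) → {S0} and {S2}.
The partition is now stable with 5 blocks: {S1} | {S0} | {S4} | {S3} | {S2}.

5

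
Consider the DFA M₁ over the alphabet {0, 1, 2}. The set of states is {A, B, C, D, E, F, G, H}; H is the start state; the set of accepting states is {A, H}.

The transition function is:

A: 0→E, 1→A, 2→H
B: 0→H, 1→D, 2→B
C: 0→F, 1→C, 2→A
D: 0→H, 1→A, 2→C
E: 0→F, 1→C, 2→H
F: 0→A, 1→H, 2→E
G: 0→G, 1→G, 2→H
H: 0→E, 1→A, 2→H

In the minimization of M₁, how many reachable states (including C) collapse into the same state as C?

2

Reachable states from the start: {A,C,E,F,H}. Unreachable: {B,D,G} — drop them.
Start with accepting vs non-accepting: {A,H} | {C,E,F}.
On input 0, block {C,E,F} splits into {C,E} and {F}.
Stable partition: {A,H} | {C,E} | {F} — 3 equivalence classes.
The equivalence class containing C is {C,E}, of size 2.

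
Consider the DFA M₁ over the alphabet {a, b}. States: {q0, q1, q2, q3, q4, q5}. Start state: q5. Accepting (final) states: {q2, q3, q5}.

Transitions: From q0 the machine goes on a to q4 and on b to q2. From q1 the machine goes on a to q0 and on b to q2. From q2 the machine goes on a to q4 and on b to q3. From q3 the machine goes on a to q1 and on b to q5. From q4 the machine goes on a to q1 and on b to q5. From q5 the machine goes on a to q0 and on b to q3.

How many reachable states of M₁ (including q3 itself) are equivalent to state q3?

All states are reachable from the start state.
P0 = {q2,q3,q5} | {q0,q1,q4}.
Stable partition: {q2,q3,q5} | {q0,q1,q4} — 2 equivalence classes.
State q3 belongs to the block {q2,q3,q5}, which has 3 states.

3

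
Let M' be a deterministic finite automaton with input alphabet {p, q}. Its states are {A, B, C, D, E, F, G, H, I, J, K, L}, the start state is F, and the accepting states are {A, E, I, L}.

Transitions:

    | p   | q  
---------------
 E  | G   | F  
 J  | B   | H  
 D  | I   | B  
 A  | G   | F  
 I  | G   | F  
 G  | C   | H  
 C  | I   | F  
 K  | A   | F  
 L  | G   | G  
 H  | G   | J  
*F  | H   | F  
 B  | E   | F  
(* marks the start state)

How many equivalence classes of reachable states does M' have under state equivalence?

States {A,D,K,L} cannot be reached from the start state, so discard them.
Start with accepting vs non-accepting: {E,I} | {B,C,F,G,H,J}.
Split {B,C,F,G,H,J} by δ(·,p) → {F,G,H,J} and {B,C}.
Refine {F,G,H,J} on symbol p: members go to different blocks, giving {F,H} and {G,J}.
Refine {F,H} on symbol p: members go to different blocks, giving {F} and {H}.
Stable partition: {E,I} | {F} | {B,C} | {G,J} | {H} — 5 equivalence classes.

5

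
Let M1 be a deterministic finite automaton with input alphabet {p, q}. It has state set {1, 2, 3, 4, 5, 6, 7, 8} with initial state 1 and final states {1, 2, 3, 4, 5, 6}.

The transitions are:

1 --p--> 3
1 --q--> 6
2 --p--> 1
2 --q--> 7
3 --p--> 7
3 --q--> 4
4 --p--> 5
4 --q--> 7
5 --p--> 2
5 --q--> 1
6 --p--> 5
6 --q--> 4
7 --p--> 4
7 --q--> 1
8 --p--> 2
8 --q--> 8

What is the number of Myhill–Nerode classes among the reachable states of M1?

7

States {8} cannot be reached from the start state, so discard them.
Initial partition by acceptance: {1,2,3,4,5,6} | {7}.
Refine {1,2,3,4,5,6} on symbol p: members go to different blocks, giving {1,2,4,5,6} and {3}.
On input p, block {1,2,4,5,6} splits into {2,4,5,6} and {1}.
Split {2,4,5,6} by δ(·,p) → {4,5,6} and {2}.
Split {4,5,6} by δ(·,p) → {4,6} and {5}.
Split {4,6} by δ(·,q) → {4} and {6}.
The partition is now stable with 7 blocks: {4} | {7} | {3} | {1} | {2} | {5} | {6}.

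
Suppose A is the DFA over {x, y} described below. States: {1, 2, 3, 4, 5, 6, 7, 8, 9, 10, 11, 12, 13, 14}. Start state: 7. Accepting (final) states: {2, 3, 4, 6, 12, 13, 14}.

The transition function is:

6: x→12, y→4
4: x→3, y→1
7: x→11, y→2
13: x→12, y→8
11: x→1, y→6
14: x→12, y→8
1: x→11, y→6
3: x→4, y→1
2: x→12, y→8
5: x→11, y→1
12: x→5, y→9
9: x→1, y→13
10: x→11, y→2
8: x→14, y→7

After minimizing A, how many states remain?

8

First remove the unreachable states {10}; 13 states remain.
Initial partition by acceptance: {2,3,4,6,12,13,14} | {1,5,7,8,9,11}.
Split {2,3,4,6,12,13,14} by δ(·,x) → {2,3,4,6,13,14} and {12}.
On input x, block {2,3,4,6,13,14} splits into {2,6,13,14} and {3,4}.
Split {2,6,13,14} by δ(·,y) → {2,13,14} and {6}.
Refine {1,5,7,8,9,11} on symbol x: members go to different blocks, giving {1,5,7,9,11} and {8}.
On input y, block {1,5,7,9,11} splits into {1,11} and {7,9} and {5}.
Stable partition: {2,13,14} | {1,11} | {12} | {3,4} | {6} | {8} | {7,9} | {5} — 8 equivalence classes.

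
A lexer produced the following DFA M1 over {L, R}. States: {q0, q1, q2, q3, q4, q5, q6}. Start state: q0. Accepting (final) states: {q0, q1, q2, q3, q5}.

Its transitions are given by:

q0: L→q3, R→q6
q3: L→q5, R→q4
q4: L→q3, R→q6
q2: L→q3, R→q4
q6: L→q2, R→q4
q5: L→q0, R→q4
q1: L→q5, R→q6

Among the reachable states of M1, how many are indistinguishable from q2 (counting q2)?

First remove the unreachable states {q1}; 6 states remain.
Start with accepting vs non-accepting: {q0,q2,q3,q5} | {q4,q6}.
The partition is now stable with 2 blocks: {q0,q2,q3,q5} | {q4,q6}.
The equivalence class containing q2 is {q0,q2,q3,q5}, of size 4.

4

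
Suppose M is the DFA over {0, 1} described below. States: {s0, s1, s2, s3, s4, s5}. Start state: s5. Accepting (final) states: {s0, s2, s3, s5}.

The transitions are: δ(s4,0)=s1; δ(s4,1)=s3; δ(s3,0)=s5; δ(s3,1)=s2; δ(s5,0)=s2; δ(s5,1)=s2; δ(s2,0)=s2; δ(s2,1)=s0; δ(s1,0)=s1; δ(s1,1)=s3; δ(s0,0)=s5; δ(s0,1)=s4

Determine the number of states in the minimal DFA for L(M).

5

Every state is reachable, so we keep all 6.
P0 = {s0,s2,s3,s5} | {s1,s4}.
Split {s0,s2,s3,s5} by δ(·,1) → {s2,s3,s5} and {s0}.
On input 1, block {s2,s3,s5} splits into {s3,s5} and {s2}.
Split {s3,s5} by δ(·,0) → {s3} and {s5}.
The partition is now stable with 5 blocks: {s3} | {s1,s4} | {s0} | {s2} | {s5}.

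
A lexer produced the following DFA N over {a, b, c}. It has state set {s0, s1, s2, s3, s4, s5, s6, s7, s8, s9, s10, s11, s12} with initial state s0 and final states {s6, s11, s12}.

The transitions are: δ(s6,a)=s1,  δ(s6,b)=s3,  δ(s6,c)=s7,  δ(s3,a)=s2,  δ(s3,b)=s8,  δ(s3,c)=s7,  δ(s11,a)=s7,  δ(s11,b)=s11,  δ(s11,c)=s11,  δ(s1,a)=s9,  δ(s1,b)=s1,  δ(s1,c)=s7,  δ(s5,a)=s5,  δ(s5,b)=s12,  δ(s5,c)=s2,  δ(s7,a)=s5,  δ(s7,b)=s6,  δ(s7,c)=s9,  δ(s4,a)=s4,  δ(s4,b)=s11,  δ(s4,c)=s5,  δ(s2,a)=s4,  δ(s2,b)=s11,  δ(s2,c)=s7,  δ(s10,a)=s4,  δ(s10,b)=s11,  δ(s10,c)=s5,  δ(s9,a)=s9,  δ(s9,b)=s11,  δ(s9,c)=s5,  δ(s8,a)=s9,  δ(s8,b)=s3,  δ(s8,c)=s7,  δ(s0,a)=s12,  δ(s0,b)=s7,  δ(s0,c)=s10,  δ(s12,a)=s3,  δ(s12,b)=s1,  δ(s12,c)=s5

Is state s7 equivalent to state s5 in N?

Start with accepting vs non-accepting: {s6,s11,s12} | {s0,s1,s2,s3,s4,s5,s7,s8,s9,s10}.
On input b, block {s6,s11,s12} splits into {s6,s12} and {s11}.
On input a, block {s0,s1,s2,s3,s4,s5,s7,s8,s9,s10} splits into {s1,s2,s3,s4,s5,s7,s8,s9,s10} and {s0}.
Refine {s1,s2,s3,s4,s5,s7,s8,s9,s10} on symbol b: members go to different blocks, giving {s2,s4,s9,s10} and {s1,s3,s8} and {s5,s7}.
Stable partition: {s6,s12} | {s2,s4,s9,s10} | {s11} | {s0} | {s1,s3,s8} | {s5,s7} — 6 equivalence classes.
s7 and s5 lie in the same block of the stable partition, so they are equivalent — no string distinguishes them.

Yes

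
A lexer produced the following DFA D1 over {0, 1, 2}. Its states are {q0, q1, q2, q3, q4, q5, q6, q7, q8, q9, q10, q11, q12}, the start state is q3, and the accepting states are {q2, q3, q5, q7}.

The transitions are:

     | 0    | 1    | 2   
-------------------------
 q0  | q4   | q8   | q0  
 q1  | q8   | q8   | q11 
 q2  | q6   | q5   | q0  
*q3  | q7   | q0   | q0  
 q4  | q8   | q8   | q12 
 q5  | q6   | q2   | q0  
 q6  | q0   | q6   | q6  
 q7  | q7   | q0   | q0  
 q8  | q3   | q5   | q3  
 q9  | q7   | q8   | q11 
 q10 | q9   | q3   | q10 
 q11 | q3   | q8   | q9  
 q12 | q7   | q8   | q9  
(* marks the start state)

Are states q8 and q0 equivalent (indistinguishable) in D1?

First remove the unreachable states {q1,q10}; 11 states remain.
Start with accepting vs non-accepting: {q2,q3,q5,q7} | {q0,q4,q6,q8,q9,q11,q12}.
Refine {q2,q3,q5,q7} on symbol 0: members go to different blocks, giving {q2,q5} and {q3,q7}.
Refine {q0,q4,q6,q8,q9,q11,q12} on symbol 0: members go to different blocks, giving {q8,q9,q11,q12} and {q0,q4,q6}.
On input 1, block {q8,q9,q11,q12} splits into {q9,q11,q12} and {q8}.
On input 0, block {q0,q4,q6} splits into {q0,q6} and {q4}.
On input 0, block {q0,q6} splits into {q0} and {q6}.
Stable partition: {q2,q5} | {q9,q11,q12} | {q3,q7} | {q0} | {q8} | {q4} | {q6} — 7 equivalence classes.
q8 and q0 end up in different blocks, so they are distinguishable. For instance, the string '0' is accepted from only q8.

No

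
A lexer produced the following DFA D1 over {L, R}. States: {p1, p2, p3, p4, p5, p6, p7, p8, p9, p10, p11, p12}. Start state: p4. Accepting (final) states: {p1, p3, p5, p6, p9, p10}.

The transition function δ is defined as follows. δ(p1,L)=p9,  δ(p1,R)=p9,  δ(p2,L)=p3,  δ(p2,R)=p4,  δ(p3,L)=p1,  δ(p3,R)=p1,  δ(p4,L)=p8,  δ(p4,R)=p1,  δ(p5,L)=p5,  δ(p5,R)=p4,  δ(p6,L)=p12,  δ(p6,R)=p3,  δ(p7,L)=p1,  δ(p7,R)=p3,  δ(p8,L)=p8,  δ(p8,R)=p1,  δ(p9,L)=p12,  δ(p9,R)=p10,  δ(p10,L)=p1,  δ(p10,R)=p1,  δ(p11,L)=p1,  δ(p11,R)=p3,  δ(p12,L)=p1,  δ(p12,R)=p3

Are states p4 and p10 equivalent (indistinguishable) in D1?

No

States {p2,p5,p6,p7,p11} cannot be reached from the start state, so discard them.
P0 = {p1,p3,p9,p10} | {p4,p8,p12}.
Split {p1,p3,p9,p10} by δ(·,L) → {p1,p3,p10} and {p9}.
Refine {p1,p3,p10} on symbol L: members go to different blocks, giving {p3,p10} and {p1}.
Refine {p4,p8,p12} on symbol L: members go to different blocks, giving {p4,p8} and {p12}.
The partition is now stable with 5 blocks: {p3,p10} | {p4,p8} | {p9} | {p1} | {p12}.
p4 and p10 end up in different blocks, so they are distinguishable. For instance, the string 'ε' is accepted from only p10.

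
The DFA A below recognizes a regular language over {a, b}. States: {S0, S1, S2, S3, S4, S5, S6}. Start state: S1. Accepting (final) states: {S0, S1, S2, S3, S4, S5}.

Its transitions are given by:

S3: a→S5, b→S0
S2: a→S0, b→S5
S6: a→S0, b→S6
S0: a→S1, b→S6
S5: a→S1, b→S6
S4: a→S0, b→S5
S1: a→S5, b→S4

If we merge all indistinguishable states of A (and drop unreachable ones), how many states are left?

4

Reachable states from the start: {S0,S1,S4,S5,S6}. Unreachable: {S2,S3} — drop them.
Initial partition by acceptance: {S0,S1,S4,S5} | {S6}.
Split {S0,S1,S4,S5} by δ(·,b) → {S0,S5} and {S1,S4}.
On input b, block {S1,S4} splits into {S1} and {S4}.
No further refinement is possible. Final partition (4 blocks): {S0,S5} | {S6} | {S1} | {S4}.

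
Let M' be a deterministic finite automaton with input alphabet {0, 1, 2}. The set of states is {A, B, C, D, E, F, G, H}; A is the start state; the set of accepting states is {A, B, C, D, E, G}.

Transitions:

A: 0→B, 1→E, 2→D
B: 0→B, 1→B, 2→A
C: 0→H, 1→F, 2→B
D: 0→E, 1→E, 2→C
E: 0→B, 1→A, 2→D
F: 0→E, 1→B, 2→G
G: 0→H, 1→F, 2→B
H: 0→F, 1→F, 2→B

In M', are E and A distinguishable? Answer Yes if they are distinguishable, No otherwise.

Every state is reachable, so we keep all 8.
Initial partition by acceptance: {A,B,C,D,E,G} | {F,H}.
Refine {A,B,C,D,E,G} on symbol 0: members go to different blocks, giving {A,B,D,E} and {C,G}.
On input 2, block {A,B,D,E} splits into {A,B,E} and {D}.
On input 2, block {A,B,E} splits into {A,E} and {B}.
On input 0, block {F,H} splits into {F} and {H}.
The partition is now stable with 6 blocks: {A,E} | {F} | {C,G} | {D} | {B} | {H}.
E and A lie in the same block of the stable partition, so they are equivalent — no string distinguishes them.

No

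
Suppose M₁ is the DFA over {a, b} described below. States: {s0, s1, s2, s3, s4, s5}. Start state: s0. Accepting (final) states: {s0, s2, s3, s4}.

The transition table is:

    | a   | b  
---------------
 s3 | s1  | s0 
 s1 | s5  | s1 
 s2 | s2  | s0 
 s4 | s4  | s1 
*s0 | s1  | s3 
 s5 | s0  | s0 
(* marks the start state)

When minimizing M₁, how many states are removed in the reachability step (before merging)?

2

No path from s0 leads to s2, s4; the other 4 states are all reachable.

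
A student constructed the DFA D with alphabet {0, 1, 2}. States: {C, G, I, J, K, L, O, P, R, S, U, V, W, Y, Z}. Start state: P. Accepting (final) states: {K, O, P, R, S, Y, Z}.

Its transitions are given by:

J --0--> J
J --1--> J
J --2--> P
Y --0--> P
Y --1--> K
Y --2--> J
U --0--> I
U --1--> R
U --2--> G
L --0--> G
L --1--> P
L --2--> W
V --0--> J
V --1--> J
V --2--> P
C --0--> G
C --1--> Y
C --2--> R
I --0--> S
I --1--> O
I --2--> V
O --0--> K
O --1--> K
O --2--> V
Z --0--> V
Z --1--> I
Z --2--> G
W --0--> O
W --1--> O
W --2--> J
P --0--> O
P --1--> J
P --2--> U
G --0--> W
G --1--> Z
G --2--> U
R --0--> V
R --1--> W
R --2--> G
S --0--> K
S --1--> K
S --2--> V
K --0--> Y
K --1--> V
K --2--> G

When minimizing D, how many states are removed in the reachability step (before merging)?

Starting at P and following transitions, the reachable set is {G, I, J, K, O, P, R, S, U, V, W, Y, Z}. That leaves C, L unreachable — 2 in total.

2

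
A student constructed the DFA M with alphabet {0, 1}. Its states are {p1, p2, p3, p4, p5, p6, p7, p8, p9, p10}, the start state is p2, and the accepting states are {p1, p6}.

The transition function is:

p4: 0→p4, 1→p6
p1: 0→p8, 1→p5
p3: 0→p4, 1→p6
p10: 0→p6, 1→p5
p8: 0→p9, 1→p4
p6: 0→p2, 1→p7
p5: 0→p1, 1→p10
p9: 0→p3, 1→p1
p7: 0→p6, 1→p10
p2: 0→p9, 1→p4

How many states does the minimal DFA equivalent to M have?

4

Every state is reachable, so we keep all 10.
P0 = {p1,p6} | {p2,p3,p4,p5,p7,p8,p9,p10}.
Refine {p2,p3,p4,p5,p7,p8,p9,p10} on symbol 0: members go to different blocks, giving {p2,p3,p4,p8,p9} and {p5,p7,p10}.
Refine {p2,p3,p4,p8,p9} on symbol 1: members go to different blocks, giving {p3,p4,p9} and {p2,p8}.
Stable partition: {p1,p6} | {p3,p4,p9} | {p5,p7,p10} | {p2,p8} — 4 equivalence classes.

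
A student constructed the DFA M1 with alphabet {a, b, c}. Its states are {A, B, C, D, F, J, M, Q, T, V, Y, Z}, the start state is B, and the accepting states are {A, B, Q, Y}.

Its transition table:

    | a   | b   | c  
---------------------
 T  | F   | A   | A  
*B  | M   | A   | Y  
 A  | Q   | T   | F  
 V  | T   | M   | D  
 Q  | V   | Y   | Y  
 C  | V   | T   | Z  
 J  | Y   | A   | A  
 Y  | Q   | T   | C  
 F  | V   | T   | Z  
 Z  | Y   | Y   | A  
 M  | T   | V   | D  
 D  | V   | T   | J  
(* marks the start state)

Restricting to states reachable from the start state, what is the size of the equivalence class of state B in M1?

All states are reachable from the start state.
P0 = {A,B,Q,Y} | {C,D,F,J,M,T,V,Z}.
On input a, block {A,B,Q,Y} splits into {B,Q} and {A,Y}.
Refine {C,D,F,J,M,T,V,Z} on symbol a: members go to different blocks, giving {C,D,F,M,T,V} and {J,Z}.
On input b, block {C,D,F,M,T,V} splits into {C,D,F,M,V} and {T}.
Refine {C,D,F,M,V} on symbol a: members go to different blocks, giving {C,D,F} and {M,V}.
No further refinement is possible. Final partition (6 blocks): {B,Q} | {C,D,F} | {A,Y} | {J,Z} | {T} | {M,V}.
State B belongs to the block {B,Q}, which has 2 states.

2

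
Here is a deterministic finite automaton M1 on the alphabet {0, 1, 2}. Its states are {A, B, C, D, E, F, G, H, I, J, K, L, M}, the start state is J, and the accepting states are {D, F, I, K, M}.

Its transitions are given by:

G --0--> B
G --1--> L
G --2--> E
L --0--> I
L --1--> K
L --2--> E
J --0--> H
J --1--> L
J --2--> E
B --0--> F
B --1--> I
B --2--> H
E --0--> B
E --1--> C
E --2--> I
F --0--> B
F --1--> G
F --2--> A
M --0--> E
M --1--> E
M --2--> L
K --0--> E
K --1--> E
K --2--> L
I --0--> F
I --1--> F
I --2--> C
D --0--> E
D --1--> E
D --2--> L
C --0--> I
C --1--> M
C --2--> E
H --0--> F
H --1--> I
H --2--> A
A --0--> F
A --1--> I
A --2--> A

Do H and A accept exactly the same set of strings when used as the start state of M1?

Yes

States {D} cannot be reached from the start state, so discard them.
P0 = {F,I,K,M} | {A,B,C,E,G,H,J,L}.
On input 0, block {F,I,K,M} splits into {F,K,M} and {I}.
Refine {A,B,C,E,G,H,J,L} on symbol 0: members go to different blocks, giving {A,B,H} and {E,G,J} and {C,L}.
Split {F,K,M} by δ(·,0) → {K,M} and {F}.
Refine {E,G,J} on symbol 2: members go to different blocks, giving {G,J} and {E}.
No further refinement is possible. Final partition (7 blocks): {K,M} | {A,B,H} | {I} | {G,J} | {C,L} | {F} | {E}.
H and A lie in the same block of the stable partition, so they are equivalent — no string distinguishes them.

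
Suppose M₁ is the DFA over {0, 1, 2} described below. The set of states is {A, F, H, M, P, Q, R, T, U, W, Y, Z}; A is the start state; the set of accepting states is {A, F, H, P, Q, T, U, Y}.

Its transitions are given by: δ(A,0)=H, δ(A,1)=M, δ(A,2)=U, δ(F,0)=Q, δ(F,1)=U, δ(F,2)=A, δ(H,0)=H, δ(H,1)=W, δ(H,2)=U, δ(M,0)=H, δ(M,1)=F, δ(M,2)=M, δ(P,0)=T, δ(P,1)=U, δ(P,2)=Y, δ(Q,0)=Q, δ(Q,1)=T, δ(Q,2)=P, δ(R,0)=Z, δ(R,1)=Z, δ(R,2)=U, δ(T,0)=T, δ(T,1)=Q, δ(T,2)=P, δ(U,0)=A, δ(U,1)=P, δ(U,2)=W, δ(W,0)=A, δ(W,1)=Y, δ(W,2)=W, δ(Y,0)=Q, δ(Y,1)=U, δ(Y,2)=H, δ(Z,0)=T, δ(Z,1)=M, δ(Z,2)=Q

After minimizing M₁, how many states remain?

States {R,Z} cannot be reached from the start state, so discard them.
P0 = {A,F,H,P,Q,T,U,Y} | {M,W}.
Split {A,F,H,P,Q,T,U,Y} by δ(·,1) → {F,P,Q,T,U,Y} and {A,H}.
Refine {F,P,Q,T,U,Y} on symbol 0: members go to different blocks, giving {F,P,Q,T,Y} and {U}.
Split {F,P,Q,T,Y} by δ(·,1) → {F,P,Y} and {Q,T}.
On input 2, block {F,P,Y} splits into {F,Y} and {P}.
Stable partition: {F,Y} | {M,W} | {A,H} | {U} | {Q,T} | {P} — 6 equivalence classes.

6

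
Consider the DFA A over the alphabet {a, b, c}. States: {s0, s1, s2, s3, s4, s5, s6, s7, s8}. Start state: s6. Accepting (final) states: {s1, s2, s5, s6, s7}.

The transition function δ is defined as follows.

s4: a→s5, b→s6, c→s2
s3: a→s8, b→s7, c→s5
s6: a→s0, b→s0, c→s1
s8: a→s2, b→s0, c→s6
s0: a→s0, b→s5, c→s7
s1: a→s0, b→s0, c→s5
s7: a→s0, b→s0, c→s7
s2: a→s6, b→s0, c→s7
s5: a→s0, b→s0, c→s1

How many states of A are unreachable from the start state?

Starting at s6 and following transitions, the reachable set is {s0, s1, s5, s6, s7}. That leaves s2, s3, s4, s8 unreachable — 4 in total.

4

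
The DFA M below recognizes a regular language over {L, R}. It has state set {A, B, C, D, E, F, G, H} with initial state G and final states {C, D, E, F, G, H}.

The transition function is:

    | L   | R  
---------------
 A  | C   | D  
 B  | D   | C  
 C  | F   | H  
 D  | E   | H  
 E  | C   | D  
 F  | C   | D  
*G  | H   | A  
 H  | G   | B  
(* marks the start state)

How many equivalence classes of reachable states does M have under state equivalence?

4

Initial partition by acceptance: {C,D,E,F,G,H} | {A,B}.
Split {C,D,E,F,G,H} by δ(·,R) → {C,D,E,F} and {G,H}.
On input R, block {C,D,E,F} splits into {C,D} and {E,F}.
The partition is now stable with 4 blocks: {C,D} | {A,B} | {G,H} | {E,F}.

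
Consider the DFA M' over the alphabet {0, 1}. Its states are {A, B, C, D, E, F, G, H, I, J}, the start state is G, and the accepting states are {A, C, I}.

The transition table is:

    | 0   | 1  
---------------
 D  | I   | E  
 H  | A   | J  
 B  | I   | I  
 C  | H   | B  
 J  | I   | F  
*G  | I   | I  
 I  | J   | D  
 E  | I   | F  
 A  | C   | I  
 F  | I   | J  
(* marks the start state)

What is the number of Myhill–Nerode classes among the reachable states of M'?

States {A,B,C,H} cannot be reached from the start state, so discard them.
Start with accepting vs non-accepting: {I} | {D,E,F,G,J}.
Refine {D,E,F,G,J} on symbol 1: members go to different blocks, giving {D,E,F,J} and {G}.
Stable partition: {I} | {D,E,F,J} | {G} — 3 equivalence classes.

3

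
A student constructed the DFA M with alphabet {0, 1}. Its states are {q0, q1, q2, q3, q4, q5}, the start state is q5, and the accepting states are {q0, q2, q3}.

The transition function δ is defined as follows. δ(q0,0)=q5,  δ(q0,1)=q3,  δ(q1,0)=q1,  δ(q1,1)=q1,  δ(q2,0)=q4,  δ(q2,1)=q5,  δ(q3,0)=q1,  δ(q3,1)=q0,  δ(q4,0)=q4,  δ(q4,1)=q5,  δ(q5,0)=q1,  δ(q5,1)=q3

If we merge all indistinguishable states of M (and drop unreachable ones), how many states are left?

Reachable states from the start: {q0,q1,q3,q5}. Unreachable: {q2,q4} — drop them.
Initial partition by acceptance: {q0,q3} | {q1,q5}.
Split {q1,q5} by δ(·,1) → {q1} and {q5}.
On input 0, block {q0,q3} splits into {q0} and {q3}.
The partition is now stable with 4 blocks: {q0} | {q1} | {q5} | {q3}.

4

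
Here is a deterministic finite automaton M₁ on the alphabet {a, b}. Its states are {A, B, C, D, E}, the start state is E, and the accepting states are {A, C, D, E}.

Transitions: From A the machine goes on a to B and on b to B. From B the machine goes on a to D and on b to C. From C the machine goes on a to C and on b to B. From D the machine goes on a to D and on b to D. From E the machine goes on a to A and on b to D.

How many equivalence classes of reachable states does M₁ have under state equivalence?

5

Start with accepting vs non-accepting: {A,C,D,E} | {B}.
Split {A,C,D,E} by δ(·,a) → {C,D,E} and {A}.
Split {C,D,E} by δ(·,a) → {C,D} and {E}.
On input b, block {C,D} splits into {C} and {D}.
Stable partition: {C} | {B} | {A} | {E} | {D} — 5 equivalence classes.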